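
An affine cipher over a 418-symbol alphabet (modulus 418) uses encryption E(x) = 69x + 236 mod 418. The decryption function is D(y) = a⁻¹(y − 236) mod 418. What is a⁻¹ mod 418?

103

Run Euclid on (418, 69):
418 = 6*69 + 4
69 = 17*4 + 1
4 = 4*1 + 0
Since gcd(69, 418) = 1, back-substitute to write 1 as a combination:
1 = 69 − 17·4
1 = −17·418 + 103·69
So 69·103 ≡ 1 (mod 418).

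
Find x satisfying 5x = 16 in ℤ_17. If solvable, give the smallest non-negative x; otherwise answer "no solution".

First find gcd(5, 17):
17 = 3·5 + 2
5 = 2·2 + 1
2 = 2·1 + 0
gcd = 1, so a unique solution mod 17 exists.
Back-substitute for the Bézout coefficients:
1 = 5 − 2·2
1 = −2·17 + 7·5
So 5·(7) ≡ 1 (mod 17), giving 5⁻¹ ≡ 7.
x ≡ 5⁻¹·16 ≡ 7·16 ≡ 10 (mod 17).

10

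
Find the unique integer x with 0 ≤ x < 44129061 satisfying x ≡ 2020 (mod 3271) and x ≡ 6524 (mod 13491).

26529830

Write x = 2020 + 3271·k. Then 3271·k ≡ 6524 − 2020 ≡ 4504 (mod 13491).
Need 3271⁻¹ mod 13491. Extended Euclid on (13491, 3271):
13491 = 4×3271 + 407
3271 = 8×407 + 15
407 = 27×15 + 2
15 = 7×2 + 1
2 = 2×1 + 0
Back-substitute:
1 = 15 − 7·2
1 = −7·407 + 190·15
1 = 190·3271 − 1527·407
1 = −1527·13491 + 6298·3271
3271⁻¹ ≡ 6298 (mod 13491), so k ≡ 6298·4504 ≡ 8110 (mod 13491).
x = 2020 + 3271·8110 = 26529830.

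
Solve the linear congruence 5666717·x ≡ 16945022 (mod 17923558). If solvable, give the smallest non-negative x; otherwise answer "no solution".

First find gcd(5666717, 17923558):
17923558 = 3×5666717 + 923407
5666717 = 6×923407 + 126275
923407 = 7×126275 + 39482
126275 = 3×39482 + 7829
39482 = 5×7829 + 337
7829 = 23×337 + 78
337 = 4×78 + 25
78 = 3×25 + 3
25 = 8×3 + 1
3 = 3×1 + 0
gcd = 1, so a unique solution mod 17923558 exists.
Back-substitute for the Bézout coefficients:
1 = 25 − 8·3
1 = −8·78 + 25·25
1 = 25·337 − 108·78
1 = −108·7829 + 2509·337
1 = 2509·39482 − 12653·7829
1 = −12653·126275 + 40468·39482
1 = 40468·923407 − 295929·126275
1 = −295929·5666717 + 1816042·923407
1 = 1816042·17923558 − 5744055·5666717
So 5666717·(-5744055) ≡ 1 (mod 17923558), giving 5666717⁻¹ ≡ 12179503.
x ≡ 5666717⁻¹·16945022 ≡ 12179503·16945022 ≡ 8508912 (mod 17923558).

8508912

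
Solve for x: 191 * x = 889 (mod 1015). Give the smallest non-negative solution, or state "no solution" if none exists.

First find gcd(191, 1015):
1015 = 5·191 + 60
191 = 3·60 + 11
60 = 5·11 + 5
11 = 2·5 + 1
5 = 5·1 + 0
gcd = 1, so a unique solution mod 1015 exists.
Back-substitute for the Bézout coefficients:
1 = 11 − 2·5
1 = −2·60 + 11·11
1 = 11·191 − 35·60
1 = −35·1015 + 186·191
So 191·(186) ≡ 1 (mod 1015), giving 191⁻¹ ≡ 186.
x ≡ 191⁻¹·889 ≡ 186·889 ≡ 924 (mod 1015).

924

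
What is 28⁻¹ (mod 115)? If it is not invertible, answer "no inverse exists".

Apply the Euclidean algorithm to 115 and 28:
115 = 4*28 + 3
28 = 9*3 + 1
3 = 3*1 + 0
gcd = 1, so the inverse exists. Back-substitute:
1 = 28 − 9·3
1 = −9·115 + 37·28
So 28·37 ≡ 1 (mod 115).

37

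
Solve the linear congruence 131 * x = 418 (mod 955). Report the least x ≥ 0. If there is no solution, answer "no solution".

First find gcd(131, 955):
955 = 7×131 + 38
131 = 3×38 + 17
38 = 2×17 + 4
17 = 4×4 + 1
4 = 4×1 + 0
gcd = 1, so a unique solution mod 955 exists.
Back-substitute for the Bézout coefficients:
1 = 17 − 4·4
1 = −4·38 + 9·17
1 = 9·131 − 31·38
1 = −31·955 + 226·131
So 131·(226) ≡ 1 (mod 955), giving 131⁻¹ ≡ 226.
x ≡ 131⁻¹·418 ≡ 226·418 ≡ 878 (mod 955).

878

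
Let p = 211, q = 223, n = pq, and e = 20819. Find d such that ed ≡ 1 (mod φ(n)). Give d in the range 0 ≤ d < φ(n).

φ(n) = (p−1)(q−1) = 210·222 = 46620.
Need d with 20819·d ≡ 1 (mod 46620). Apply the extended Euclidean algorithm:
46620 = 2×20819 + 4982
20819 = 4×4982 + 891
4982 = 5×891 + 527
891 = 1×527 + 364
527 = 1×364 + 163
364 = 2×163 + 38
163 = 4×38 + 11
38 = 3×11 + 5
11 = 2×5 + 1
5 = 5×1 + 0
Back-substitute:
1 = 11 − 2·5
1 = −2·38 + 7·11
1 = 7·163 − 30·38
1 = −30·364 + 67·163
1 = 67·527 − 97·364
1 = −97·891 + 164·527
1 = 164·4982 − 917·891
1 = −917·20819 + 3832·4982
1 = 3832·46620 − 8581·20819
So 20819·(-8581) ≡ 1 (mod 46620), hence d ≡ -8581 ≡ 38039 (mod 46620).

38039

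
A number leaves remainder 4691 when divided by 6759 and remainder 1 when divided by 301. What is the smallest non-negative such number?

Write x = 4691 + 6759·k. Then 6759·k ≡ 1 − 4691 ≡ 126 (mod 301).
Need 6759⁻¹ mod 301. Extended Euclid on (301, 137):
301 = 2*137 + 27
137 = 5*27 + 2
27 = 13*2 + 1
2 = 2*1 + 0
Back-substitute:
1 = 27 − 13·2
1 = −13·137 + 66·27
1 = 66·301 − 145·137
6759⁻¹ ≡ 156 (mod 301), so k ≡ 156·126 ≡ 91 (mod 301).
x = 4691 + 6759·91 = 619760.

619760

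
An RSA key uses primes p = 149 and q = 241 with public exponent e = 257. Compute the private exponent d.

φ(n) = (p−1)(q−1) = 148·240 = 35520.
Need d with 257·d ≡ 1 (mod 35520). Apply the extended Euclidean algorithm:
35520 = 138*257 + 54
257 = 4*54 + 41
54 = 1*41 + 13
41 = 3*13 + 2
13 = 6*2 + 1
2 = 2*1 + 0
Back-substitute:
1 = 13 − 6·2
1 = −6·41 + 19·13
1 = 19·54 − 25·41
1 = −25·257 + 119·54
1 = 119·35520 − 16447·257
So 257·(-16447) ≡ 1 (mod 35520), hence d ≡ -16447 ≡ 19073 (mod 35520).

19073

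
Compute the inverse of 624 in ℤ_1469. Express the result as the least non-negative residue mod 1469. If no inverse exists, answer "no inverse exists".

Euclidean algorithm on 1469, 624:
1469 = 2·624 + 221
624 = 2·221 + 182
221 = 1·182 + 39
182 = 4·39 + 26
39 = 1·26 + 13
26 = 2·13 + 0
gcd(624, 1469) = 13 ≠ 1, so 624 has no multiplicative inverse modulo 1469.

no inverse exists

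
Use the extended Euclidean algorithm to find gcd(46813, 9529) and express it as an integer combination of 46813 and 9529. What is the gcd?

Euclidean algorithm:
46813 = 4·9529 + 8697
9529 = 1·8697 + 832
8697 = 10·832 + 377
832 = 2·377 + 78
377 = 4·78 + 65
78 = 1·65 + 13
65 = 5·13 + 0
gcd(46813, 9529) = 13.
Back-substituting:
13 = 78 − 65
13 = −377 + 5·78
13 = 5·832 − 11·377
13 = −11·8697 + 115·832
13 = 115·9529 − 126·8697
13 = −126·46813 + 619·9529
So 13 = (-126)·46813 + (619)·9529.

13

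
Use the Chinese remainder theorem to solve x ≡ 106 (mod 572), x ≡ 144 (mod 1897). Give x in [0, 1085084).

Write x = 106 + 572·k. Then 572·k ≡ 144 − 106 ≡ 38 (mod 1897).
Need 572⁻¹ mod 1897. Extended Euclid on (1897, 572):
1897 = 3×572 + 181
572 = 3×181 + 29
181 = 6×29 + 7
29 = 4×7 + 1
7 = 7×1 + 0
Back-substitute:
1 = 29 − 4·7
1 = −4·181 + 25·29
1 = 25·572 − 79·181
1 = −79·1897 + 262·572
572⁻¹ ≡ 262 (mod 1897), so k ≡ 262·38 ≡ 471 (mod 1897).
x = 106 + 572·471 = 269518.

269518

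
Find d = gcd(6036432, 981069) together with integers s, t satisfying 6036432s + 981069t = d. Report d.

Apply Euclid's algorithm to 6036432 and 981069:
6036432 = 6*981069 + 150018
981069 = 6*150018 + 80961
150018 = 1*80961 + 69057
80961 = 1*69057 + 11904
69057 = 5*11904 + 9537
11904 = 1*9537 + 2367
9537 = 4*2367 + 69
2367 = 34*69 + 21
69 = 3*21 + 6
21 = 3*6 + 3
6 = 2*3 + 0
gcd(6036432, 981069) = 3.
Working backward:
3 = 21 − 3·6
3 = −3·69 + 10·21
3 = 10·2367 − 343·69
3 = −343·9537 + 1382·2367
3 = 1382·11904 − 1725·9537
3 = −1725·69057 + 10007·11904
3 = 10007·80961 − 11732·69057
3 = −11732·150018 + 21739·80961
3 = 21739·981069 − 142166·150018
3 = −142166·6036432 + 874735·981069
So 3 = (-142166)·6036432 + (874735)·981069.

3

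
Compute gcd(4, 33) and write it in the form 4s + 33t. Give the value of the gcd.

Repeated division:
33 = 8·4 + 1
4 = 4·1 + 0
gcd(4, 33) = 1.
Express as a combination:
1 = 33 − 8·4
So 1 = (1)·33 + (-8)·4.

1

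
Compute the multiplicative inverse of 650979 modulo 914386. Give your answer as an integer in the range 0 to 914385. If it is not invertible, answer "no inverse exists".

gcd(914386, 650979) by repeated division:
914386 = 1*650979 + 263407
650979 = 2*263407 + 124165
263407 = 2*124165 + 15077
124165 = 8*15077 + 3549
15077 = 4*3549 + 881
3549 = 4*881 + 25
881 = 35*25 + 6
25 = 4*6 + 1
6 = 6*1 + 0
The gcd is 1. Working backward:
1 = 25 − 4·6
1 = −4·881 + 141·25
1 = 141·3549 − 568·881
1 = −568·15077 + 2413·3549
1 = 2413·124165 − 19872·15077
1 = −19872·263407 + 42157·124165
1 = 42157·650979 − 104186·263407
1 = −104186·914386 + 146343·650979
So 650979·146343 ≡ 1 (mod 914386).

146343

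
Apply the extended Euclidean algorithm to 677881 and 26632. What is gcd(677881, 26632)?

Euclidean algorithm:
677881 = 25×26632 + 12081
26632 = 2×12081 + 2470
12081 = 4×2470 + 2201
2470 = 1×2201 + 269
2201 = 8×269 + 49
269 = 5×49 + 24
49 = 2×24 + 1
24 = 24×1 + 0
gcd(677881, 26632) = 1.
Back-substituting:
1 = 49 − 2·24
1 = −2·269 + 11·49
1 = 11·2201 − 90·269
1 = −90·2470 + 101·2201
1 = 101·12081 − 494·2470
1 = −494·26632 + 1089·12081
1 = 1089·677881 − 27719·26632
So 1 = (1089)·677881 + (-27719)·26632.

1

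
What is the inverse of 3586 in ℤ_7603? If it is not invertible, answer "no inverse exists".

4022

Run Euclid on (7603, 3586):
7603 = 2·3586 + 431
3586 = 8·431 + 138
431 = 3·138 + 17
138 = 8·17 + 2
17 = 8·2 + 1
2 = 2·1 + 0
gcd = 1, so the inverse exists. Back-substitute:
1 = 17 − 8·2
1 = −8·138 + 65·17
1 = 65·431 − 203·138
1 = −203·3586 + 1689·431
1 = 1689·7603 − 3581·3586
Hence 3586⁻¹ ≡ -3581 ≡ 4022 (mod 7603).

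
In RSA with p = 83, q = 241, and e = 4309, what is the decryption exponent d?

φ(n) = (p−1)(q−1) = 82·240 = 19680.
Need d with 4309·d ≡ 1 (mod 19680). Apply the extended Euclidean algorithm:
19680 = 4·4309 + 2444
4309 = 1·2444 + 1865
2444 = 1·1865 + 579
1865 = 3·579 + 128
579 = 4·128 + 67
128 = 1·67 + 61
67 = 1·61 + 6
61 = 10·6 + 1
6 = 6·1 + 0
Back-substitute:
1 = 61 − 10·6
1 = −10·67 + 11·61
1 = 11·128 − 21·67
1 = −21·579 + 95·128
1 = 95·1865 − 306·579
1 = −306·2444 + 401·1865
1 = 401·4309 − 707·2444
1 = −707·19680 + 3229·4309
So 4309·3229 ≡ 1 (mod 19680), hence d = 3229.

3229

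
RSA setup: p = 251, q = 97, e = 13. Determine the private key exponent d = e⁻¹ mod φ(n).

11077

φ(n) = (p−1)(q−1) = 250·96 = 24000.
Need d with 13·d ≡ 1 (mod 24000). Apply the extended Euclidean algorithm:
24000 = 1846*13 + 2
13 = 6*2 + 1
2 = 2*1 + 0
Back-substitute:
1 = 13 − 6·2
1 = −6·24000 + 11077·13
So 13·11077 ≡ 1 (mod 24000), hence d = 11077.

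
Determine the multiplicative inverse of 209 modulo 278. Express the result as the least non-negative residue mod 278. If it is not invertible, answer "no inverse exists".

141

Extended Euclidean algorithm:
278 = 1·209 + 69
209 = 3·69 + 2
69 = 34·2 + 1
2 = 2·1 + 0
Since gcd(209, 278) = 1, back-substitute to write 1 as a combination:
1 = 69 − 34·2
1 = −34·209 + 103·69
1 = 103·278 − 137·209
So 209·(-137) ≡ 1 (mod 278), and -137 ≡ 141 (mod 278).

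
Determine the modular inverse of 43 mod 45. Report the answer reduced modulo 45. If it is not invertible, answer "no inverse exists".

Extended Euclidean algorithm:
45 = 1×43 + 2
43 = 21×2 + 1
2 = 2×1 + 0
The gcd is 1. Working backward:
1 = 43 − 21·2
1 = −21·45 + 22·43
So 43·22 ≡ 1 (mod 45).

22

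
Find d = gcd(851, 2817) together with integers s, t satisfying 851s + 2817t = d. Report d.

1

Repeated division:
2817 = 3*851 + 264
851 = 3*264 + 59
264 = 4*59 + 28
59 = 2*28 + 3
28 = 9*3 + 1
3 = 3*1 + 0
gcd(851, 2817) = 1.
Working backward:
1 = 28 − 9·3
1 = −9·59 + 19·28
1 = 19·264 − 85·59
1 = −85·851 + 274·264
1 = 274·2817 − 907·851
So 1 = (274)·2817 + (-907)·851.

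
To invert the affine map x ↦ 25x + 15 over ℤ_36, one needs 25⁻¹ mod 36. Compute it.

13

Apply the Euclidean algorithm to 36 and 25:
36 = 1·25 + 11
25 = 2·11 + 3
11 = 3·3 + 2
3 = 1·2 + 1
2 = 2·1 + 0
The gcd is 1. Working backward:
1 = 3 − 2
1 = −11 + 4·3
1 = 4·25 − 9·11
1 = −9·36 + 13·25
So 25·13 ≡ 1 (mod 36).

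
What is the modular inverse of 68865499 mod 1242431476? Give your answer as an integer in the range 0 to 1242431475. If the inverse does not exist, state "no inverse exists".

661616515

Extended Euclidean algorithm:
1242431476 = 18*68865499 + 2852494
68865499 = 24*2852494 + 405643
2852494 = 7*405643 + 12993
405643 = 31*12993 + 2860
12993 = 4*2860 + 1553
2860 = 1*1553 + 1307
1553 = 1*1307 + 246
1307 = 5*246 + 77
246 = 3*77 + 15
77 = 5*15 + 2
15 = 7*2 + 1
2 = 2*1 + 0
The gcd is 1. Working backward:
1 = 15 − 7·2
1 = −7·77 + 36·15
1 = 36·246 − 115·77
1 = −115·1307 + 611·246
1 = 611·1553 − 726·1307
1 = −726·2860 + 1337·1553
1 = 1337·12993 − 6074·2860
1 = −6074·405643 + 189631·12993
1 = 189631·2852494 − 1333491·405643
1 = −1333491·68865499 + 32193415·2852494
1 = 32193415·1242431476 − 580814961·68865499
So 68865499·(-580814961) ≡ 1 (mod 1242431476), and -580814961 ≡ 661616515 (mod 1242431476).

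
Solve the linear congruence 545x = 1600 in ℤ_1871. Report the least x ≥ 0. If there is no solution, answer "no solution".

1153

First find gcd(545, 1871):
1871 = 3*545 + 236
545 = 2*236 + 73
236 = 3*73 + 17
73 = 4*17 + 5
17 = 3*5 + 2
5 = 2*2 + 1
2 = 2*1 + 0
gcd = 1, so a unique solution mod 1871 exists.
Back-substitute for the Bézout coefficients:
1 = 5 − 2·2
1 = −2·17 + 7·5
1 = 7·73 − 30·17
1 = −30·236 + 97·73
1 = 97·545 − 224·236
1 = −224·1871 + 769·545
So 545·(769) ≡ 1 (mod 1871), giving 545⁻¹ ≡ 769.
x ≡ 545⁻¹·1600 ≡ 769·1600 ≡ 1153 (mod 1871).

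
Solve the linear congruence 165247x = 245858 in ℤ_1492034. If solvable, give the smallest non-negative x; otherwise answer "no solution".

First find gcd(165247, 1492034):
1492034 = 9×165247 + 4811
165247 = 34×4811 + 1673
4811 = 2×1673 + 1465
1673 = 1×1465 + 208
1465 = 7×208 + 9
208 = 23×9 + 1
9 = 9×1 + 0
gcd = 1, so a unique solution mod 1492034 exists.
Back-substitute for the Bézout coefficients:
1 = 208 − 23·9
1 = −23·1465 + 162·208
1 = 162·1673 − 185·1465
1 = −185·4811 + 532·1673
1 = 532·165247 − 18273·4811
1 = −18273·1492034 + 164989·165247
So 165247·(164989) ≡ 1 (mod 1492034), giving 165247⁻¹ ≡ 164989.
x ≡ 165247⁻¹·245858 ≡ 164989·245858 ≡ 1429238 (mod 1492034).

1429238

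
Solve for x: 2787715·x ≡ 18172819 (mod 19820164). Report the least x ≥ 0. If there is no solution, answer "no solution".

492177

First find gcd(2787715, 19820164):
19820164 = 7*2787715 + 306159
2787715 = 9*306159 + 32284
306159 = 9*32284 + 15603
32284 = 2*15603 + 1078
15603 = 14*1078 + 511
1078 = 2*511 + 56
511 = 9*56 + 7
56 = 8*7 + 0
gcd = 7 and 7 | 18172819, so solutions exist. Divide through by 7: 398245x ≡ 2596117 (mod 2831452).
Now find 398245⁻¹ mod 2831452:
2831452 = 7×398245 + 43737
398245 = 9×43737 + 4612
43737 = 9×4612 + 2229
4612 = 2×2229 + 154
2229 = 14×154 + 73
154 = 2×73 + 8
73 = 9×8 + 1
8 = 8×1 + 0
Back-substitute:
1 = 73 − 9·8
1 = −9·154 + 19·73
1 = 19·2229 − 275·154
1 = −275·4612 + 569·2229
1 = 569·43737 − 5396·4612
1 = −5396·398245 + 49133·43737
1 = 49133·2831452 − 349327·398245
So 398245·(-349327) ≡ 1 (mod 2831452), i.e. 398245⁻¹ ≡ 2482125.
Then x ≡ 2482125·2596117 ≡ 492177 (mod 2831452); the smallest non-negative solution is x = 492177.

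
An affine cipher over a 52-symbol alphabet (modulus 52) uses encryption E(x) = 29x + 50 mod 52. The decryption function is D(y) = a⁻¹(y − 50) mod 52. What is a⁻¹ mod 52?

9

Extended Euclidean algorithm:
52 = 1*29 + 23
29 = 1*23 + 6
23 = 3*6 + 5
6 = 1*5 + 1
5 = 5*1 + 0
gcd = 1, so the inverse exists. Back-substitute:
1 = 6 − 5
1 = −23 + 4·6
1 = 4·29 − 5·23
1 = −5·52 + 9·29
So 29·9 ≡ 1 (mod 52).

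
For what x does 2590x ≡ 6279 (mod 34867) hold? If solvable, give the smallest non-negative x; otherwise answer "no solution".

2466

First find gcd(2590, 34867):
34867 = 13×2590 + 1197
2590 = 2×1197 + 196
1197 = 6×196 + 21
196 = 9×21 + 7
21 = 3×7 + 0
gcd = 7 and 7 | 6279, so solutions exist. Divide through by 7: 370x ≡ 897 (mod 4981).
Now find 370⁻¹ mod 4981:
4981 = 13×370 + 171
370 = 2×171 + 28
171 = 6×28 + 3
28 = 9×3 + 1
3 = 3×1 + 0
Back-substitute:
1 = 28 − 9·3
1 = −9·171 + 55·28
1 = 55·370 − 119·171
1 = −119·4981 + 1602·370
So 370⁻¹ ≡ 1602 (mod 4981).
Then x ≡ 1602·897 ≡ 2466 (mod 4981); the smallest non-negative solution is x = 2466.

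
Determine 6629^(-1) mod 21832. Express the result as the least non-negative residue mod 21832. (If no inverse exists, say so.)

18285

Run Euclid on (21832, 6629):
21832 = 3·6629 + 1945
6629 = 3·1945 + 794
1945 = 2·794 + 357
794 = 2·357 + 80
357 = 4·80 + 37
80 = 2·37 + 6
37 = 6·6 + 1
6 = 6·1 + 0
The gcd is 1. Working backward:
1 = 37 − 6·6
1 = −6·80 + 13·37
1 = 13·357 − 58·80
1 = −58·794 + 129·357
1 = 129·1945 − 316·794
1 = −316·6629 + 1077·1945
1 = 1077·21832 − 3547·6629
Hence 6629⁻¹ ≡ -3547 ≡ 18285 (mod 21832).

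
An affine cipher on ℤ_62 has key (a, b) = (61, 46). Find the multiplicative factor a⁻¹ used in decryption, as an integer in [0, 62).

gcd(62, 61) by repeated division:
62 = 1·61 + 1
61 = 61·1 + 0
The gcd is 1. Working backward:
1 = 62 − 61
Hence 61⁻¹ ≡ -1 ≡ 61 (mod 62).

61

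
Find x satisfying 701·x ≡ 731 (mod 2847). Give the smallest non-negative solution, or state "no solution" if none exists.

2779

First find gcd(701, 2847):
2847 = 4×701 + 43
701 = 16×43 + 13
43 = 3×13 + 4
13 = 3×4 + 1
4 = 4×1 + 0
gcd = 1, so a unique solution mod 2847 exists.
Back-substitute for the Bézout coefficients:
1 = 13 − 3·4
1 = −3·43 + 10·13
1 = 10·701 − 163·43
1 = −163·2847 + 662·701
So 701·(662) ≡ 1 (mod 2847), giving 701⁻¹ ≡ 662.
x ≡ 701⁻¹·731 ≡ 662·731 ≡ 2779 (mod 2847).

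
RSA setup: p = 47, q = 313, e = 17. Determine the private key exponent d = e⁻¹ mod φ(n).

3377

φ(n) = (p−1)(q−1) = 46·312 = 14352.
Need d with 17·d ≡ 1 (mod 14352). Apply the extended Euclidean algorithm:
14352 = 844·17 + 4
17 = 4·4 + 1
4 = 4·1 + 0
Back-substitute:
1 = 17 − 4·4
1 = −4·14352 + 3377·17
So 17·3377 ≡ 1 (mod 14352), hence d = 3377.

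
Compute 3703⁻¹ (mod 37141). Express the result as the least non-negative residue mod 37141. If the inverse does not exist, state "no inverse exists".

Extended Euclidean algorithm:
37141 = 10·3703 + 111
3703 = 33·111 + 40
111 = 2·40 + 31
40 = 1·31 + 9
31 = 3·9 + 4
9 = 2·4 + 1
4 = 4·1 + 0
Since gcd(3703, 37141) = 1, back-substitute to write 1 as a combination:
1 = 9 − 2·4
1 = −2·31 + 7·9
1 = 7·40 − 9·31
1 = −9·111 + 25·40
1 = 25·3703 − 834·111
1 = −834·37141 + 8365·3703
So 3703·8365 ≡ 1 (mod 37141).

8365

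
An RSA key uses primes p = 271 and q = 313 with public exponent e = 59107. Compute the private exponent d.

22363

φ(n) = (p−1)(q−1) = 270·312 = 84240.
Need d with 59107·d ≡ 1 (mod 84240). Apply the extended Euclidean algorithm:
84240 = 1·59107 + 25133
59107 = 2·25133 + 8841
25133 = 2·8841 + 7451
8841 = 1·7451 + 1390
7451 = 5·1390 + 501
1390 = 2·501 + 388
501 = 1·388 + 113
388 = 3·113 + 49
113 = 2·49 + 15
49 = 3·15 + 4
15 = 3·4 + 3
4 = 1·3 + 1
3 = 3·1 + 0
Back-substitute:
1 = 4 − 3
1 = −15 + 4·4
1 = 4·49 − 13·15
1 = −13·113 + 30·49
1 = 30·388 − 103·113
1 = −103·501 + 133·388
1 = 133·1390 − 369·501
1 = −369·7451 + 1978·1390
1 = 1978·8841 − 2347·7451
1 = −2347·25133 + 6672·8841
1 = 6672·59107 − 15691·25133
1 = −15691·84240 + 22363·59107
So 59107·22363 ≡ 1 (mod 84240), hence d = 22363.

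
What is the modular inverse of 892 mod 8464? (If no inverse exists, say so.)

Euclidean algorithm on 8464, 892:
8464 = 9·892 + 436
892 = 2·436 + 20
436 = 21·20 + 16
20 = 1·16 + 4
16 = 4·4 + 0
The gcd is 4, not 1, hence no inverse exists.

no inverse exists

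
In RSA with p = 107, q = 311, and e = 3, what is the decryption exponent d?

21907

φ(n) = (p−1)(q−1) = 106·310 = 32860.
Need d with 3·d ≡ 1 (mod 32860). Apply the extended Euclidean algorithm:
32860 = 10953×3 + 1
3 = 3×1 + 0
Back-substitute:
1 = 32860 − 10953·3
So 3·(-10953) ≡ 1 (mod 32860), hence d ≡ -10953 ≡ 21907 (mod 32860).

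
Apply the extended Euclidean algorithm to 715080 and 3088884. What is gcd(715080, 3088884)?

12

Euclidean algorithm:
3088884 = 4×715080 + 228564
715080 = 3×228564 + 29388
228564 = 7×29388 + 22848
29388 = 1×22848 + 6540
22848 = 3×6540 + 3228
6540 = 2×3228 + 84
3228 = 38×84 + 36
84 = 2×36 + 12
36 = 3×12 + 0
gcd(715080, 3088884) = 12.
Back-substituting:
12 = 84 − 2·36
12 = −2·3228 + 77·84
12 = 77·6540 − 156·3228
12 = −156·22848 + 545·6540
12 = 545·29388 − 701·22848
12 = −701·228564 + 5452·29388
12 = 5452·715080 − 17057·228564
12 = −17057·3088884 + 73680·715080
So 12 = (-17057)·3088884 + (73680)·715080.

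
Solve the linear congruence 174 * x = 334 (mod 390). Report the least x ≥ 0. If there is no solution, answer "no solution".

gcd(174, 390):
390 = 2*174 + 42
174 = 4*42 + 6
42 = 7*6 + 0
gcd = 6, but 6 ∤ 334, so the congruence has no solution.

no solution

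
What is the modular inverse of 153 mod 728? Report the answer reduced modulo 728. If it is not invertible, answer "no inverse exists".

433

Extended Euclidean algorithm:
728 = 4×153 + 116
153 = 1×116 + 37
116 = 3×37 + 5
37 = 7×5 + 2
5 = 2×2 + 1
2 = 2×1 + 0
Since gcd(153, 728) = 1, back-substitute to write 1 as a combination:
1 = 5 − 2·2
1 = −2·37 + 15·5
1 = 15·116 − 47·37
1 = −47·153 + 62·116
1 = 62·728 − 295·153
So 153·(-295) ≡ 1 (mod 728), and -295 ≡ 433 (mod 728).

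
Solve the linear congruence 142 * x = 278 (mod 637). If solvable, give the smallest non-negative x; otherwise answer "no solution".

307

First find gcd(142, 637):
637 = 4·142 + 69
142 = 2·69 + 4
69 = 17·4 + 1
4 = 4·1 + 0
gcd = 1, so a unique solution mod 637 exists.
Back-substitute for the Bézout coefficients:
1 = 69 − 17·4
1 = −17·142 + 35·69
1 = 35·637 − 157·142
So 142·(-157) ≡ 1 (mod 637), giving 142⁻¹ ≡ 480.
x ≡ 142⁻¹·278 ≡ 480·278 ≡ 307 (mod 637).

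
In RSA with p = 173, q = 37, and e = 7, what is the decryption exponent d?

4423

φ(n) = (p−1)(q−1) = 172·36 = 6192.
Need d with 7·d ≡ 1 (mod 6192). Apply the extended Euclidean algorithm:
6192 = 884×7 + 4
7 = 1×4 + 3
4 = 1×3 + 1
3 = 3×1 + 0
Back-substitute:
1 = 4 − 3
1 = −7 + 2·4
1 = 2·6192 − 1769·7
So 7·(-1769) ≡ 1 (mod 6192), hence d ≡ -1769 ≡ 4423 (mod 6192).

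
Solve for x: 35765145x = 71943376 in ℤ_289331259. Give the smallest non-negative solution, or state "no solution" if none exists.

no solution

gcd(35765145, 289331259):
289331259 = 8·35765145 + 3210099
35765145 = 11·3210099 + 454056
3210099 = 7·454056 + 31707
454056 = 14·31707 + 10158
31707 = 3·10158 + 1233
10158 = 8·1233 + 294
1233 = 4·294 + 57
294 = 5·57 + 9
57 = 6·9 + 3
9 = 3·3 + 0
gcd = 3, but 3 ∤ 71943376, so the congruence has no solution.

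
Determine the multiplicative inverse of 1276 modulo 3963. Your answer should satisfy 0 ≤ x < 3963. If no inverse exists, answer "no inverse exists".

Run Euclid on (3963, 1276):
3963 = 3*1276 + 135
1276 = 9*135 + 61
135 = 2*61 + 13
61 = 4*13 + 9
13 = 1*9 + 4
9 = 2*4 + 1
4 = 4*1 + 0
The gcd is 1. Working backward:
1 = 9 − 2·4
1 = −2·13 + 3·9
1 = 3·61 − 14·13
1 = −14·135 + 31·61
1 = 31·1276 − 293·135
1 = −293·3963 + 910·1276
So 1276·910 ≡ 1 (mod 3963).

910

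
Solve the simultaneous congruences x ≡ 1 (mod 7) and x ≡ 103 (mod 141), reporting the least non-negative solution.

526

Write x = 1 + 7·k. Then 7·k ≡ 103 − 1 ≡ 102 (mod 141).
Need 7⁻¹ mod 141. Extended Euclid on (141, 7):
141 = 20×7 + 1
7 = 7×1 + 0
Back-substitute:
1 = 141 − 20·7
7⁻¹ ≡ 121 (mod 141), so k ≡ 121·102 ≡ 75 (mod 141).
x = 1 + 7·75 = 526.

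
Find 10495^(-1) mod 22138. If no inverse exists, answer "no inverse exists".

12631

Apply the Euclidean algorithm to 22138 and 10495:
22138 = 2*10495 + 1148
10495 = 9*1148 + 163
1148 = 7*163 + 7
163 = 23*7 + 2
7 = 3*2 + 1
2 = 2*1 + 0
gcd = 1, so the inverse exists. Back-substitute:
1 = 7 − 3·2
1 = −3·163 + 70·7
1 = 70·1148 − 493·163
1 = −493·10495 + 4507·1148
1 = 4507·22138 − 9507·10495
Thus 10495·(-9507) ≡ 1 (mod 22138); reducing, -9507 mod 22138 = 12631.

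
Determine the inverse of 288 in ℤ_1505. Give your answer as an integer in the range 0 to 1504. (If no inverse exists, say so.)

Run Euclid on (1505, 288):
1505 = 5×288 + 65
288 = 4×65 + 28
65 = 2×28 + 9
28 = 3×9 + 1
9 = 9×1 + 0
The gcd is 1. Working backward:
1 = 28 − 3·9
1 = −3·65 + 7·28
1 = 7·288 − 31·65
1 = −31·1505 + 162·288
So 288·162 ≡ 1 (mod 1505).

162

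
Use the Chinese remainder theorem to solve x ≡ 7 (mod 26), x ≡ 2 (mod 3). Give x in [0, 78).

59

Write x = 7 + 26·k. Then 26·k ≡ 2 − 7 ≡ 1 (mod 3).
Need 26⁻¹ mod 3. Extended Euclid on (3, 2):
3 = 1×2 + 1
2 = 2×1 + 0
Back-substitute:
1 = 3 − 2
26⁻¹ ≡ 2 (mod 3), so k ≡ 2·1 ≡ 2 (mod 3).
x = 7 + 26·2 = 59.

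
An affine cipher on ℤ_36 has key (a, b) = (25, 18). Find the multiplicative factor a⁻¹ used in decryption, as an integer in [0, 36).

13

Extended Euclidean algorithm:
36 = 1·25 + 11
25 = 2·11 + 3
11 = 3·3 + 2
3 = 1·2 + 1
2 = 2·1 + 0
gcd = 1, so the inverse exists. Back-substitute:
1 = 3 − 2
1 = −11 + 4·3
1 = 4·25 − 9·11
1 = −9·36 + 13·25
So 25·13 ≡ 1 (mod 36).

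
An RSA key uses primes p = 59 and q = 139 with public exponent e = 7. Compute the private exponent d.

φ(n) = (p−1)(q−1) = 58·138 = 8004.
Need d with 7·d ≡ 1 (mod 8004). Apply the extended Euclidean algorithm:
8004 = 1143*7 + 3
7 = 2*3 + 1
3 = 3*1 + 0
Back-substitute:
1 = 7 − 2·3
1 = −2·8004 + 2287·7
So 7·2287 ≡ 1 (mod 8004), hence d = 2287.

2287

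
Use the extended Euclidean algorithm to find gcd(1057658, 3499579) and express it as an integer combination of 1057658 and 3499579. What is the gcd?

Euclidean algorithm:
3499579 = 3*1057658 + 326605
1057658 = 3*326605 + 77843
326605 = 4*77843 + 15233
77843 = 5*15233 + 1678
15233 = 9*1678 + 131
1678 = 12*131 + 106
131 = 1*106 + 25
106 = 4*25 + 6
25 = 4*6 + 1
6 = 6*1 + 0
gcd(1057658, 3499579) = 1.
Express as a combination:
1 = 25 − 4·6
1 = −4·106 + 17·25
1 = 17·131 − 21·106
1 = −21·1678 + 269·131
1 = 269·15233 − 2442·1678
1 = −2442·77843 + 12479·15233
1 = 12479·326605 − 52358·77843
1 = −52358·1057658 + 169553·326605
1 = 169553·3499579 − 561017·1057658
So 1 = (169553)·3499579 + (-561017)·1057658.

1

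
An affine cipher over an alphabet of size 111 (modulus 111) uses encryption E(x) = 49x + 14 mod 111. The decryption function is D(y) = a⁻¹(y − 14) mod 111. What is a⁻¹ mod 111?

34

Extended Euclidean algorithm:
111 = 2·49 + 13
49 = 3·13 + 10
13 = 1·10 + 3
10 = 3·3 + 1
3 = 3·1 + 0
gcd = 1, so the inverse exists. Back-substitute:
1 = 10 − 3·3
1 = −3·13 + 4·10
1 = 4·49 − 15·13
1 = −15·111 + 34·49
So 49·34 ≡ 1 (mod 111).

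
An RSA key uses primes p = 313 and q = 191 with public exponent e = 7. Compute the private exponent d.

42343

φ(n) = (p−1)(q−1) = 312·190 = 59280.
Need d with 7·d ≡ 1 (mod 59280). Apply the extended Euclidean algorithm:
59280 = 8468*7 + 4
7 = 1*4 + 3
4 = 1*3 + 1
3 = 3*1 + 0
Back-substitute:
1 = 4 − 3
1 = −7 + 2·4
1 = 2·59280 − 16937·7
So 7·(-16937) ≡ 1 (mod 59280), hence d ≡ -16937 ≡ 42343 (mod 59280).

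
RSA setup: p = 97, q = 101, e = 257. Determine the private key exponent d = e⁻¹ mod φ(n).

1793

φ(n) = (p−1)(q−1) = 96·100 = 9600.
Need d with 257·d ≡ 1 (mod 9600). Apply the extended Euclidean algorithm:
9600 = 37×257 + 91
257 = 2×91 + 75
91 = 1×75 + 16
75 = 4×16 + 11
16 = 1×11 + 5
11 = 2×5 + 1
5 = 5×1 + 0
Back-substitute:
1 = 11 − 2·5
1 = −2·16 + 3·11
1 = 3·75 − 14·16
1 = −14·91 + 17·75
1 = 17·257 − 48·91
1 = −48·9600 + 1793·257
So 257·1793 ≡ 1 (mod 9600), hence d = 1793.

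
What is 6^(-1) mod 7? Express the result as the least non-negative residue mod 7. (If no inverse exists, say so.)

6

gcd(7, 6) by repeated division:
7 = 1·6 + 1
6 = 6·1 + 0
gcd = 1, so the inverse exists. Back-substitute:
1 = 7 − 6
Thus 6·(-1) ≡ 1 (mod 7); reducing, -1 mod 7 = 6.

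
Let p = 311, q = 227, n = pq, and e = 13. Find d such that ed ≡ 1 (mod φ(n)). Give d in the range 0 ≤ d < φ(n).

21557

φ(n) = (p−1)(q−1) = 310·226 = 70060.
Need d with 13·d ≡ 1 (mod 70060). Apply the extended Euclidean algorithm:
70060 = 5389·13 + 3
13 = 4·3 + 1
3 = 3·1 + 0
Back-substitute:
1 = 13 − 4·3
1 = −4·70060 + 21557·13
So 13·21557 ≡ 1 (mod 70060), hence d = 21557.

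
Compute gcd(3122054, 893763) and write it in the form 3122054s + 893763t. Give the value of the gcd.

13

Apply Euclid's algorithm to 3122054 and 893763:
3122054 = 3×893763 + 440765
893763 = 2×440765 + 12233
440765 = 36×12233 + 377
12233 = 32×377 + 169
377 = 2×169 + 39
169 = 4×39 + 13
39 = 3×13 + 0
gcd(3122054, 893763) = 13.
Back-substituting:
13 = 169 − 4·39
13 = −4·377 + 9·169
13 = 9·12233 − 292·377
13 = −292·440765 + 10521·12233
13 = 10521·893763 − 21334·440765
13 = −21334·3122054 + 74523·893763
So 13 = (-21334)·3122054 + (74523)·893763.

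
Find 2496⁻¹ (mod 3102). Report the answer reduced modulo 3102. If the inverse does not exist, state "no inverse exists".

no inverse exists

Compute gcd(2496, 3102):
3102 = 1·2496 + 606
2496 = 4·606 + 72
606 = 8·72 + 30
72 = 2·30 + 12
30 = 2·12 + 6
12 = 2·6 + 0
gcd(2496, 3102) = 6 ≠ 1, so 2496 has no multiplicative inverse modulo 3102.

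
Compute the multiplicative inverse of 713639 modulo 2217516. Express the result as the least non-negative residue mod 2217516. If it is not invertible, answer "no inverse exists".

898511

gcd(2217516, 713639) by repeated division:
2217516 = 3*713639 + 76599
713639 = 9*76599 + 24248
76599 = 3*24248 + 3855
24248 = 6*3855 + 1118
3855 = 3*1118 + 501
1118 = 2*501 + 116
501 = 4*116 + 37
116 = 3*37 + 5
37 = 7*5 + 2
5 = 2*2 + 1
2 = 2*1 + 0
The gcd is 1. Working backward:
1 = 5 − 2·2
1 = −2·37 + 15·5
1 = 15·116 − 47·37
1 = −47·501 + 203·116
1 = 203·1118 − 453·501
1 = −453·3855 + 1562·1118
1 = 1562·24248 − 9825·3855
1 = −9825·76599 + 31037·24248
1 = 31037·713639 − 289158·76599
1 = −289158·2217516 + 898511·713639
So 713639·898511 ≡ 1 (mod 2217516).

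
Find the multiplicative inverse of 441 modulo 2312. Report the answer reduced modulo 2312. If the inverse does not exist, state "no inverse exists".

713

gcd(2312, 441) by repeated division:
2312 = 5×441 + 107
441 = 4×107 + 13
107 = 8×13 + 3
13 = 4×3 + 1
3 = 3×1 + 0
The gcd is 1. Working backward:
1 = 13 − 4·3
1 = −4·107 + 33·13
1 = 33·441 − 136·107
1 = −136·2312 + 713·441
So 441·713 ≡ 1 (mod 2312).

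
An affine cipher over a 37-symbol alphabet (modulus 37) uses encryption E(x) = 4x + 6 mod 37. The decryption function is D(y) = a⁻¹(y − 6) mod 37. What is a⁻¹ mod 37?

28

Extended Euclidean algorithm:
37 = 9*4 + 1
4 = 4*1 + 0
The gcd is 1. Working backward:
1 = 37 − 9·4
Hence 4⁻¹ ≡ -9 ≡ 28 (mod 37).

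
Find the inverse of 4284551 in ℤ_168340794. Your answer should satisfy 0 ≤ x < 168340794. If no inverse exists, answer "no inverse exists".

163819319

Extended Euclidean algorithm:
168340794 = 39*4284551 + 1243305
4284551 = 3*1243305 + 554636
1243305 = 2*554636 + 134033
554636 = 4*134033 + 18504
134033 = 7*18504 + 4505
18504 = 4*4505 + 484
4505 = 9*484 + 149
484 = 3*149 + 37
149 = 4*37 + 1
37 = 37*1 + 0
The gcd is 1. Working backward:
1 = 149 − 4·37
1 = −4·484 + 13·149
1 = 13·4505 − 121·484
1 = −121·18504 + 497·4505
1 = 497·134033 − 3600·18504
1 = −3600·554636 + 14897·134033
1 = 14897·1243305 − 33394·554636
1 = −33394·4284551 + 115079·1243305
1 = 115079·168340794 − 4521475·4284551
Hence 4284551⁻¹ ≡ -4521475 ≡ 163819319 (mod 168340794).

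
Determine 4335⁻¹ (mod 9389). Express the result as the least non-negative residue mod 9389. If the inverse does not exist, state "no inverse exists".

Extended Euclidean algorithm:
9389 = 2×4335 + 719
4335 = 6×719 + 21
719 = 34×21 + 5
21 = 4×5 + 1
5 = 5×1 + 0
The gcd is 1. Working backward:
1 = 21 − 4·5
1 = −4·719 + 137·21
1 = 137·4335 − 826·719
1 = −826·9389 + 1789·4335
So 4335·1789 ≡ 1 (mod 9389).

1789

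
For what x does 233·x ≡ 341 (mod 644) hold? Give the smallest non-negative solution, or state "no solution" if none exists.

405

First find gcd(233, 644):
644 = 2×233 + 178
233 = 1×178 + 55
178 = 3×55 + 13
55 = 4×13 + 3
13 = 4×3 + 1
3 = 3×1 + 0
gcd = 1, so a unique solution mod 644 exists.
Back-substitute for the Bézout coefficients:
1 = 13 − 4·3
1 = −4·55 + 17·13
1 = 17·178 − 55·55
1 = −55·233 + 72·178
1 = 72·644 − 199·233
So 233·(-199) ≡ 1 (mod 644), giving 233⁻¹ ≡ 445.
x ≡ 233⁻¹·341 ≡ 445·341 ≡ 405 (mod 644).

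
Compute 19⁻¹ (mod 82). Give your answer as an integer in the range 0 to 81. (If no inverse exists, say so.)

gcd(82, 19) by repeated division:
82 = 4*19 + 6
19 = 3*6 + 1
6 = 6*1 + 0
The gcd is 1. Working backward:
1 = 19 − 3·6
1 = −3·82 + 13·19
So 19·13 ≡ 1 (mod 82).

13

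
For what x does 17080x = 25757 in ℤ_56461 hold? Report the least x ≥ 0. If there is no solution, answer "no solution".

First find gcd(17080, 56461):
56461 = 3·17080 + 5221
17080 = 3·5221 + 1417
5221 = 3·1417 + 970
1417 = 1·970 + 447
970 = 2·447 + 76
447 = 5·76 + 67
76 = 1·67 + 9
67 = 7·9 + 4
9 = 2·4 + 1
4 = 4·1 + 0
gcd = 1, so a unique solution mod 56461 exists.
Back-substitute for the Bézout coefficients:
1 = 9 − 2·4
1 = −2·67 + 15·9
1 = 15·76 − 17·67
1 = −17·447 + 100·76
1 = 100·970 − 217·447
1 = −217·1417 + 317·970
1 = 317·5221 − 1168·1417
1 = −1168·17080 + 3821·5221
1 = 3821·56461 − 12631·17080
So 17080·(-12631) ≡ 1 (mod 56461), giving 17080⁻¹ ≡ 43830.
x ≡ 17080⁻¹·25757 ≡ 43830·25757 ≡ 48076 (mod 56461).

48076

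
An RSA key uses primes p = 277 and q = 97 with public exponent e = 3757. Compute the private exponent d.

φ(n) = (p−1)(q−1) = 276·96 = 26496.
Need d with 3757·d ≡ 1 (mod 26496). Apply the extended Euclidean algorithm:
26496 = 7*3757 + 197
3757 = 19*197 + 14
197 = 14*14 + 1
14 = 14*1 + 0
Back-substitute:
1 = 197 − 14·14
1 = −14·3757 + 267·197
1 = 267·26496 − 1883·3757
So 3757·(-1883) ≡ 1 (mod 26496), hence d ≡ -1883 ≡ 24613 (mod 26496).

24613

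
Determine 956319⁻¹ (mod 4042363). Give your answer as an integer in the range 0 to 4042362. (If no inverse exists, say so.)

Euclidean algorithm on 4042363, 956319:
4042363 = 4*956319 + 217087
956319 = 4*217087 + 87971
217087 = 2*87971 + 41145
87971 = 2*41145 + 5681
41145 = 7*5681 + 1378
5681 = 4*1378 + 169
1378 = 8*169 + 26
169 = 6*26 + 13
26 = 2*13 + 0
gcd(956319, 4042363) = 13 ≠ 1, so 956319 has no multiplicative inverse modulo 4042363.

no inverse exists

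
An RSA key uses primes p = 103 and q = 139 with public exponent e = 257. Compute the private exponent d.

3341

φ(n) = (p−1)(q−1) = 102·138 = 14076.
Need d with 257·d ≡ 1 (mod 14076). Apply the extended Euclidean algorithm:
14076 = 54*257 + 198
257 = 1*198 + 59
198 = 3*59 + 21
59 = 2*21 + 17
21 = 1*17 + 4
17 = 4*4 + 1
4 = 4*1 + 0
Back-substitute:
1 = 17 − 4·4
1 = −4·21 + 5·17
1 = 5·59 − 14·21
1 = −14·198 + 47·59
1 = 47·257 − 61·198
1 = −61·14076 + 3341·257
So 257·3341 ≡ 1 (mod 14076), hence d = 3341.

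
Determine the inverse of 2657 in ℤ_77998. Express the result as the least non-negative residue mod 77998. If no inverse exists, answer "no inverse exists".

gcd(77998, 2657) by repeated division:
77998 = 29*2657 + 945
2657 = 2*945 + 767
945 = 1*767 + 178
767 = 4*178 + 55
178 = 3*55 + 13
55 = 4*13 + 3
13 = 4*3 + 1
3 = 3*1 + 0
gcd = 1, so the inverse exists. Back-substitute:
1 = 13 − 4·3
1 = −4·55 + 17·13
1 = 17·178 − 55·55
1 = −55·767 + 237·178
1 = 237·945 − 292·767
1 = −292·2657 + 821·945
1 = 821·77998 − 24101·2657
Hence 2657⁻¹ ≡ -24101 ≡ 53897 (mod 77998).

53897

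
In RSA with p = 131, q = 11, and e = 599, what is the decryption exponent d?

φ(n) = (p−1)(q−1) = 130·10 = 1300.
Need d with 599·d ≡ 1 (mod 1300). Apply the extended Euclidean algorithm:
1300 = 2×599 + 102
599 = 5×102 + 89
102 = 1×89 + 13
89 = 6×13 + 11
13 = 1×11 + 2
11 = 5×2 + 1
2 = 2×1 + 0
Back-substitute:
1 = 11 − 5·2
1 = −5·13 + 6·11
1 = 6·89 − 41·13
1 = −41·102 + 47·89
1 = 47·599 − 276·102
1 = −276·1300 + 599·599
So 599·599 ≡ 1 (mod 1300), hence d = 599.

599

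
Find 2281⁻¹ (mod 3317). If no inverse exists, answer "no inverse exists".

Run Euclid on (3317, 2281):
3317 = 1×2281 + 1036
2281 = 2×1036 + 209
1036 = 4×209 + 200
209 = 1×200 + 9
200 = 22×9 + 2
9 = 4×2 + 1
2 = 2×1 + 0
Since gcd(2281, 3317) = 1, back-substitute to write 1 as a combination:
1 = 9 − 4·2
1 = −4·200 + 89·9
1 = 89·209 − 93·200
1 = −93·1036 + 461·209
1 = 461·2281 − 1015·1036
1 = −1015·3317 + 1476·2281
So 2281·1476 ≡ 1 (mod 3317).

1476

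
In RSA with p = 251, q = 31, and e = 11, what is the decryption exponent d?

4091

φ(n) = (p−1)(q−1) = 250·30 = 7500.
Need d with 11·d ≡ 1 (mod 7500). Apply the extended Euclidean algorithm:
7500 = 681×11 + 9
11 = 1×9 + 2
9 = 4×2 + 1
2 = 2×1 + 0
Back-substitute:
1 = 9 − 4·2
1 = −4·11 + 5·9
1 = 5·7500 − 3409·11
So 11·(-3409) ≡ 1 (mod 7500), hence d ≡ -3409 ≡ 4091 (mod 7500).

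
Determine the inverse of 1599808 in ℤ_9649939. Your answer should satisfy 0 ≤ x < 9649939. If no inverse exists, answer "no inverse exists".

1889908

Run Euclid on (9649939, 1599808):
9649939 = 6×1599808 + 51091
1599808 = 31×51091 + 15987
51091 = 3×15987 + 3130
15987 = 5×3130 + 337
3130 = 9×337 + 97
337 = 3×97 + 46
97 = 2×46 + 5
46 = 9×5 + 1
5 = 5×1 + 0
The gcd is 1. Working backward:
1 = 46 − 9·5
1 = −9·97 + 19·46
1 = 19·337 − 66·97
1 = −66·3130 + 613·337
1 = 613·15987 − 3131·3130
1 = −3131·51091 + 10006·15987
1 = 10006·1599808 − 313317·51091
1 = −313317·9649939 + 1889908·1599808
So 1599808·1889908 ≡ 1 (mod 9649939).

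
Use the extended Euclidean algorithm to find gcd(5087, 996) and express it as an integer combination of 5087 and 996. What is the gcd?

Apply Euclid's algorithm to 5087 and 996:
5087 = 5·996 + 107
996 = 9·107 + 33
107 = 3·33 + 8
33 = 4·8 + 1
8 = 8·1 + 0
gcd(5087, 996) = 1.
Working backward:
1 = 33 − 4·8
1 = −4·107 + 13·33
1 = 13·996 − 121·107
1 = −121·5087 + 618·996
So 1 = (-121)·5087 + (618)·996.

1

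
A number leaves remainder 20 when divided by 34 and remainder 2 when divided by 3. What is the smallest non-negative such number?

Write x = 20 + 34·k. Then 34·k ≡ 2 − 20 ≡ 0 (mod 3).
Need 34⁻¹ mod 3. Extended Euclid on (3, 1):
3 = 3·1 + 0
34⁻¹ ≡ 1 (mod 3), so k ≡ 1·0 ≡ 0 (mod 3).
x = 20 + 34·0 = 20.

20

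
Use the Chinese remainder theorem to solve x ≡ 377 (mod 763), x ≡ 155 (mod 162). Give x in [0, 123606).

Write x = 377 + 763·k. Then 763·k ≡ 155 − 377 ≡ 102 (mod 162).
Need 763⁻¹ mod 162. Extended Euclid on (162, 115):
162 = 1·115 + 47
115 = 2·47 + 21
47 = 2·21 + 5
21 = 4·5 + 1
5 = 5·1 + 0
Back-substitute:
1 = 21 − 4·5
1 = −4·47 + 9·21
1 = 9·115 − 22·47
1 = −22·162 + 31·115
763⁻¹ ≡ 31 (mod 162), so k ≡ 31·102 ≡ 84 (mod 162).
x = 377 + 763·84 = 64469.

64469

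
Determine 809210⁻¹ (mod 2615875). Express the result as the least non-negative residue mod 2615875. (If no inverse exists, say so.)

no inverse exists

Euclidean algorithm on 2615875, 809210:
2615875 = 3·809210 + 188245
809210 = 4·188245 + 56230
188245 = 3·56230 + 19555
56230 = 2·19555 + 17120
19555 = 1·17120 + 2435
17120 = 7·2435 + 75
2435 = 32·75 + 35
75 = 2·35 + 5
35 = 7·5 + 0
The gcd is 5, not 1, hence no inverse exists.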